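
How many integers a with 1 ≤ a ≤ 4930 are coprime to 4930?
1792

The number of a ∈ {1, ..., 4930} with gcd(a, 4930) = 1 is by definition Euler's totient φ(4930). φ is multiplicative, with φ(p^e) = p^e − p^(e−1). Factorise 4930 = 2 · 5 · 17 · 29. Then
  φ(4930) = (2 − 1) · (5 − 1) · (17 − 1) · (29 − 1) = 1 · 4 · 16 · 28 = 1792.
So there are 1792 such integers.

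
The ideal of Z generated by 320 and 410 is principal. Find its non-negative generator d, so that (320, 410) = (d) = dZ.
In the PID Z, (a, b) is generated by gcd(a, b). Compute gcd(410, 320) with the extended Euclidean algorithm, tracking rows (r, s, t) with s·410 + t·320 = r:
  row A: (410, 1, 0)   [1·410 + 0·320 = 410]
  row B: (320, 0, 1)   [0·410 + 1·320 = 320]
  410 = 1·320 + 90   → row C = row A − 1·row B = (90, 1, −1)   [check: 1·410 − 1·320 = 90]
  320 = 3·90 + 50   → row D = row B − 3·row C = (50, −3, 4)   [check: −3·410 + 4·320 = 50]
  90 = 1·50 + 40   → row E = row C − 1·row D = (40, 4, −5)   [check: 4·410 − 5·320 = 40]
  50 = 1·40 + 10   → row F = row D − 1·row E = (10, −7, 9)   [check: −7·410 + 9·320 = 10]
  40 = 4·10 + 0   → remainder 0, stop. gcd = 10 (last nonzero row F).
So gcd(320, 410) = 10, with Bézout identity −7·410 + 9·320 = 10. Containment (⊇): the Bézout identity exhibits 10 as an element of (320, 410), giving (10) ⊆ (320, 410). Containment (⊆): since 10 | 320 and 10 | 410 (320 = 10·32, 410 = 10·41), every Z-linear combination of 320 and 410 is divisible by 10, so (320, 410) ⊆ (10). Therefore (320, 410) = (10), d = 10.

Final answer: (320, 410) = (10); d = 10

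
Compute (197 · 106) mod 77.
Reduce the factors first: 197 ≡ 43, 106 ≡ 29 (mod 77), so 197 · 106 ≡ 43 · 29 (mod 77). 43 · 29 = 1247. Dividing by 77: 1247 = 16·77 + 15. So (197 · 106) mod 77 = 15.

Final answer: 15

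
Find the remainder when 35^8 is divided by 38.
25

Use repeated squaring. Binary(8) = 1000. Walk through the bits of the exponent 8 left-to-right: at each bit after the leading one, square the running value, then multiply by 35 if the bit is 1 (always reducing mod 38):
  bit 1 = 1 (leading): start with 35.
  bit 2 = 0: square 35^2 = 1225 ≡ 9 (mod 38).
  bit 3 = 0: square 9^2 = 81 ≡ 5 (mod 38).
  bit 4 = 0: square 5^2 = 25 (mod 38).
Final value: 35^8 ≡ 25 (mod 38).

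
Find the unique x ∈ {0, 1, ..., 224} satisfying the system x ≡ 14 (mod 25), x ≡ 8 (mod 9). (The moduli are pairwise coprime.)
x ≡ 89 (mod 225); the representative in [0, 225) is 89

The moduli 25, 9 are pairwise coprime, so by the CRT there is a unique solution mod 25·9 = 225.
Solve by successive substitution. Start with x ≡ 14 (mod 25).
  Combine with x ≡ 8 (mod 9): write x = 14 + 25·t and require 14 + 25·t ≡ 8 (mod 9), i.e. 25·t ≡ 8 − 14 ≡ 3 (mod 9). Since 25^(−1) ≡ 4 (mod 9) (25 ≡ 7 (mod 9)), t ≡ 4·3 ≡ 3 (mod 9). So x ≡ 14 + 25·3 = 89 (mod 225).
Unique solution in [0, 225): x = 89.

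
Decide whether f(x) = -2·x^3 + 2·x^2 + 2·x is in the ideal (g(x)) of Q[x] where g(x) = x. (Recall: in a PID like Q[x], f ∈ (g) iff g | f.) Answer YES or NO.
In Q[x] the ideal (g) consists of all multiples of g, so f ∈ (g) iff g | f, i.e. iff the remainder of f on division by g is 0. Divide f by g (g is monic, so eliminate the leading term of the running remainder at each step):
  leading term -2·x^3: subtract (-2·x^2)·g(x) = -2·x^3, leaving 2·x^2 + 2·x
  leading term 2·x^2: subtract (2·x)·g(x) = 2·x^2, leaving 2·x
  leading term 2·x: subtract (2)·g(x) = 2·x, leaving 0
The remainder is 0, so f(x) = g(x) · h(x) with h(x) = -2·x^2 + 2·x + 2. Hence g | f, i.e. f ∈ (g).

Final answer: YES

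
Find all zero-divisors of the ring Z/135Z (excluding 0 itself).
An element a ∈ Z/135Z (with a ≠ 0) is a zero-divisor iff gcd(a, 135) > 1 (because a is a unit precisely when gcd(a, n) = 1, and in Z/nZ every nonzero, non-unit element is a zero-divisor). Scan a = 1, ..., 134 and keep those with gcd(a, 135) > 1:
  gcd(3, 135) = 3, gcd(5, 135) = 5, gcd(6, 135) = 3, gcd(9, 135) = 9, gcd(10, 135) = 5, gcd(12, 135) = 3, gcd(15, 135) = 15, gcd(18, 135) = 9, gcd(20, 135) = 5, gcd(21, 135) = 3, gcd(24, 135) = 3, gcd(25, 135) = 5, gcd(27, 135) = 27, gcd(30, 135) = 15, gcd(33, 135) = 3, gcd(35, 135) = 5, gcd(36, 135) = 9, gcd(39, 135) = 3, gcd(40, 135) = 5, gcd(42, 135) = 3, gcd(45, 135) = 45, gcd(48, 135) = 3, gcd(50, 135) = 5, gcd(51, 135) = 3, gcd(54, 135) = 27, gcd(55, 135) = 5, gcd(57, 135) = 3, gcd(60, 135) = 15, gcd(63, 135) = 9, gcd(65, 135) = 5, gcd(66, 135) = 3, gcd(69, 135) = 3, gcd(70, 135) = 5, gcd(72, 135) = 9, gcd(75, 135) = 15, gcd(78, 135) = 3, gcd(80, 135) = 5, gcd(81, 135) = 27, gcd(84, 135) = 3, gcd(85, 135) = 5, gcd(87, 135) = 3, gcd(90, 135) = 45, gcd(93, 135) = 3, gcd(95, 135) = 5, gcd(96, 135) = 3, gcd(99, 135) = 9, gcd(100, 135) = 5, gcd(102, 135) = 3, gcd(105, 135) = 15, gcd(108, 135) = 27, gcd(110, 135) = 5, gcd(111, 135) = 3, gcd(114, 135) = 3, gcd(115, 135) = 5, gcd(117, 135) = 9, gcd(120, 135) = 15, gcd(123, 135) = 3, gcd(125, 135) = 5, gcd(126, 135) = 9, gcd(129, 135) = 3, gcd(130, 135) = 5, gcd(132, 135) = 3.
All other a ∈ {1, ..., 134} have gcd(a, 135) = 1 and are units. So the nonzero zero-divisors are exactly the 62 values of a appearing in this scan.

Final answer: nonzero zero-divisors of Z/135Z = {3, 5, 6, 9, 10, 12, 15, 18, 20, 21, 24, 25, 27, 30, 33, 35, 36, 39, 40, 42, 45, 48, 50, 51, 54, 55, 57, 60, 63, 65, 66, 69, 70, 72, 75, 78, 80, 81, 84, 85, 87, 90, 93, 95, 96, 99, 100, 102, 105, 108, 110, 111, 114, 115, 117, 120, 123, 125, 126, 129, 130, 132}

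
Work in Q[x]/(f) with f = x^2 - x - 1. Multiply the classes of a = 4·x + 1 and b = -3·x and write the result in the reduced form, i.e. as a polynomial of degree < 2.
First multiply in Q[x] without reducing: a · b = -12·x^2 - 3·x. Now divide by f(x) = x^2 - x - 1, eliminating the leading term at each step:
  leading term -12·x^2: subtract (-12)·f(x) = -12·x^2 + 12·x + 12, leaving -15·x - 12
The degree is now < 2, so this is the remainder. Hence a · b ≡ -15·x - 12 in Q[x]/(f).

Final answer: a · b ≡ -15·x - 12 (mod f(x))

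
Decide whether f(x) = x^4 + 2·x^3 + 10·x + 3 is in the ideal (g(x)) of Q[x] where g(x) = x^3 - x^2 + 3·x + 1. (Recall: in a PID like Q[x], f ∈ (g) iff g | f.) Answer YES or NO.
In Q[x] the ideal (g) consists of all multiples of g, so f ∈ (g) iff g | f, i.e. iff the remainder of f on division by g is 0. Divide f by g (g is monic, so eliminate the leading term of the running remainder at each step):
  leading term x^4: subtract (x)·g(x) = x^4 - x^3 + 3·x^2 + x, leaving 3·x^3 - 3·x^2 + 9·x + 3
  leading term 3·x^3: subtract (3)·g(x) = 3·x^3 - 3·x^2 + 9·x + 3, leaving 0
The remainder is 0, so f(x) = g(x) · h(x) with h(x) = x + 3. Hence g | f, i.e. f ∈ (g).

Final answer: YES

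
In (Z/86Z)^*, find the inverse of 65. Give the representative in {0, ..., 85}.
Apply the extended Euclidean algorithm to (86, 65), tracking rows (r, s, t) with s·86 + t·65 = r. Each division r_prev = q·r_cur + r_new produces the new row as (previous row) − q·(current row):
  row A: (86, 1, 0)   [1·86 + 0·65 = 86]
  row B: (65, 0, 1)   [0·86 + 1·65 = 65]
  86 = 1·65 + 21   → row C = row A − 1·row B = (21, 1, −1)   [check: 1·86 − 1·65 = 21]
  65 = 3·21 + 2   → row D = row B − 3·row C = (2, −3, 4)   [check: −3·86 + 4·65 = 2]
  21 = 10·2 + 1   → row E = row C − 10·row D = (1, 31, −41)   [check: 31·86 − 41·65 = 1]
  2 = 2·1 + 0   → remainder 0, stop. gcd = 1 (last nonzero row E).
The gcd is 1, so 65 is invertible mod 86. The last nonzero row gives 31·86 − 41·65 = 1, so t = −41. So 65^(−1) ≡ −41 ≡ 45 (mod 86). Verify: 65 · 45 = 2925 ≡ 1 (mod 86). ✓

Final answer: 65^(−1) ≡ 45 (mod 86)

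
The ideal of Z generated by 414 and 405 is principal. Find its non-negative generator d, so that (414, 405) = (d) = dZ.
(414, 405) = (9); d = 9

In the PID Z, (a, b) is generated by gcd(a, b). Compute gcd(414, 405) with the extended Euclidean algorithm, tracking rows (r, s, t) with s·414 + t·405 = r:
  row A: (414, 1, 0)   [1·414 + 0·405 = 414]
  row B: (405, 0, 1)   [0·414 + 1·405 = 405]
  414 = 1·405 + 9   → row C = row A − 1·row B = (9, 1, −1)   [check: 1·414 − 1·405 = 9]
  405 = 45·9 + 0   → remainder 0, stop. gcd = 9 (last nonzero row C).
So gcd(414, 405) = 9, with Bézout identity 1·414 − 1·405 = 9. Containment (⊇): the Bézout identity exhibits 9 as an element of (414, 405), giving (9) ⊆ (414, 405). Containment (⊆): since 9 | 414 and 9 | 405 (414 = 9·46, 405 = 9·45), every Z-linear combination of 414 and 405 is divisible by 9, so (414, 405) ⊆ (9). Therefore (414, 405) = (9), d = 9.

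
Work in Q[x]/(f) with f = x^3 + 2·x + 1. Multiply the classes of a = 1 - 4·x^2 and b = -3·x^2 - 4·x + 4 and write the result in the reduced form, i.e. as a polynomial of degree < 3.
First multiply in Q[x] without reducing: a · b = 12·x^4 + 16·x^3 - 19·x^2 - 4·x + 4. Now divide by f(x) = x^3 + 2·x + 1, eliminating the leading term at each step:
  leading term 12·x^4: subtract (12·x)·f(x) = 12·x^4 + 24·x^2 + 12·x, leaving 16·x^3 - 43·x^2 - 16·x + 4
  leading term 16·x^3: subtract (16)·f(x) = 16·x^3 + 32·x + 16, leaving -43·x^2 - 48·x - 12
The degree is now < 3, so this is the remainder. Hence a · b ≡ -43·x^2 - 48·x - 12 in Q[x]/(f).

Final answer: a · b ≡ -43·x^2 - 48·x - 12 (mod f(x))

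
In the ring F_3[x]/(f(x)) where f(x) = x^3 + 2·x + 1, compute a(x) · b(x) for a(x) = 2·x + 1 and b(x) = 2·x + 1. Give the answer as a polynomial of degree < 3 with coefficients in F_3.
Multiply as integer polynomials: a · b = 4·x^2 + 4·x + 1. Reducing coefficients mod 3: a · b ≡ x^2 + x + 1. This already has degree < 3, so no reduction by f is needed. Hence a · b ≡ x^2 + x + 1 in F_3[x]/(f).

Final answer: a · b ≡ x^2 + x + 1 (mod f(x))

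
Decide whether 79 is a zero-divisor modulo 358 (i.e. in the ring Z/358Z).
NO

gcd(79, 358) = 1, so 79 is a unit in Z/358Z (it has a multiplicative inverse). A unit cannot be a zero-divisor: if 79·b ≡ 0 then multiplying both sides by 79^(−1) gives b ≡ 0. So 79 is not a zero-divisor.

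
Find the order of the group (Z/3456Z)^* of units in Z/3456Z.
|(Z/3456Z)^*| = 1152

(Z/3456Z)^* consists of the classes a with gcd(a, 3456) = 1, so its order is φ(3456). φ is multiplicative, with φ(p^e) = p^e − p^(e−1). Factorise 3456 = 2^7 · 3^3. Then
  φ(3456) = (2^7 − 2^6) · (3^3 − 3^2) = 64 · 18 = 1152.
Thus |(Z/3456Z)^*| = 1152.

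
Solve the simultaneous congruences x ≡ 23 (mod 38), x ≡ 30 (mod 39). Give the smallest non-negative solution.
The moduli 38, 39 are pairwise coprime, so by the CRT there is a unique solution mod 38·39 = 1482.
Solve by successive substitution. Start with x ≡ 23 (mod 38).
  Combine with x ≡ 30 (mod 39): write x = 23 + 38·t and require 23 + 38·t ≡ 30 (mod 39), i.e. 38·t ≡ 30 − 23 ≡ 7 (mod 39). Since 38^(−1) ≡ 38 (mod 39), t ≡ 38·7 ≡ 32 (mod 39). So x ≡ 23 + 38·32 = 1239 (mod 1482).
Unique solution in [0, 1482): x = 1239.

Final answer: x ≡ 1239 (mod 1482); the representative in [0, 1482) is 1239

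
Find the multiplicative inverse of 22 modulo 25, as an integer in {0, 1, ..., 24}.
22^(−1) ≡ 8 (mod 25)

Apply the extended Euclidean algorithm to (25, 22), tracking rows (r, s, t) with s·25 + t·22 = r. Each division r_prev = q·r_cur + r_new produces the new row as (previous row) − q·(current row):
  row A: (25, 1, 0)   [1·25 + 0·22 = 25]
  row B: (22, 0, 1)   [0·25 + 1·22 = 22]
  25 = 1·22 + 3   → row C = row A − 1·row B = (3, 1, −1)   [check: 1·25 − 1·22 = 3]
  22 = 7·3 + 1   → row D = row B − 7·row C = (1, −7, 8)   [check: −7·25 + 8·22 = 1]
  3 = 3·1 + 0   → remainder 0, stop. gcd = 1 (last nonzero row D).
The gcd is 1, so 22 is invertible mod 25. The last nonzero row gives −7·25 + 8·22 = 1, so t = 8. So 22^(−1) ≡ 8 (mod 25). Verify: 22 · 8 = 176 ≡ 1 (mod 25). ✓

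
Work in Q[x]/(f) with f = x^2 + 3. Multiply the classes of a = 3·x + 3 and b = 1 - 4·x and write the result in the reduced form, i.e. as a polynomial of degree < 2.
First multiply in Q[x] without reducing: a · b = -12·x^2 - 9·x + 3. Now divide by f(x) = x^2 + 3, eliminating the leading term at each step:
  leading term -12·x^2: subtract (-12)·f(x) = -12·x^2 - 36, leaving 39 - 9·x
The degree is now < 2, so this is the remainder. Hence a · b ≡ 39 - 9·x in Q[x]/(f).

Final answer: a · b ≡ 39 - 9·x (mod f(x))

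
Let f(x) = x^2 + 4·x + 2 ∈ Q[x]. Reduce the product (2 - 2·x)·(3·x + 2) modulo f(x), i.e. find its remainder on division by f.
a · b ≡ 26·x + 16 (mod f(x))

First multiply in Q[x] without reducing: a · b = -6·x^2 + 2·x + 4. Now divide by f(x) = x^2 + 4·x + 2, eliminating the leading term at each step:
  leading term -6·x^2: subtract (-6)·f(x) = -6·x^2 - 24·x - 12, leaving 26·x + 16
The degree is now < 2, so this is the remainder. Hence a · b ≡ 26·x + 16 in Q[x]/(f).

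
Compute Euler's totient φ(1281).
φ(1281) = 720

φ is multiplicative, with φ(p^e) = p^e − p^(e−1). Factorise 1281 = 3 · 7 · 61. Then
  φ(1281) = (3 − 1) · (7 − 1) · (61 − 1) = 2 · 6 · 60 = 720.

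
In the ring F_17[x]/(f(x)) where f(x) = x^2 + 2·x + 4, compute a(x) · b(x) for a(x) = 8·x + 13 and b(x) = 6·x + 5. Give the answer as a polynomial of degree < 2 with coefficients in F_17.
Multiply as integer polynomials: a · b = 48·x^2 + 118·x + 65. Reducing coefficients mod 17: a · b ≡ 14·x^2 + 16·x + 14. Now divide by f(x) = x^2 + 2·x + 4 in F_17[x], eliminating the leading term at each step:
  leading term 14·x^2: subtract (14)·f(x) = 14·x^2 + 11·x + 5, leaving 5·x + 9 (coefficients mod 17)
The degree is now < 2, so this is the remainder. Hence a · b ≡ 5·x + 9 in F_17[x]/(f).

Final answer: a · b ≡ 5·x + 9 (mod f(x))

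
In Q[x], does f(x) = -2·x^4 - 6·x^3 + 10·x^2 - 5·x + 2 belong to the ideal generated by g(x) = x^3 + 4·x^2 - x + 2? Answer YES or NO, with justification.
In Q[x] the ideal (g) consists of all multiples of g, so f ∈ (g) iff g | f, i.e. iff the remainder of f on division by g is 0. Divide f by g (g is monic, so eliminate the leading term of the running remainder at each step):
  leading term -2·x^4: subtract (-2·x)·g(x) = -2·x^4 - 8·x^3 + 2·x^2 - 4·x, leaving 2·x^3 + 8·x^2 - x + 2
  leading term 2·x^3: subtract (2)·g(x) = 2·x^3 + 8·x^2 - 2·x + 4, leaving x - 2
The remainder r(x) = x - 2 ≠ 0 (and deg r < deg g), so g ∤ f, i.e. f ∉ (g).

Final answer: NO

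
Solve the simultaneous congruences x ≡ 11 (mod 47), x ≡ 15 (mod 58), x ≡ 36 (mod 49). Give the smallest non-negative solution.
The moduli 47, 58, 49 are pairwise coprime, so by the CRT there is a unique solution mod 47·58·49 = 133574.
Solve by successive substitution. Start with x ≡ 11 (mod 47).
  Combine with x ≡ 15 (mod 58): write x = 11 + 47·t and require 11 + 47·t ≡ 15 (mod 58), i.e. 47·t ≡ 15 − 11 ≡ 4 (mod 58). Since 47^(−1) ≡ 21 (mod 58), t ≡ 21·4 ≡ 26 (mod 58). So x ≡ 11 + 47·26 = 1233 (mod 2726).
  Combine with x ≡ 36 (mod 49): write x = 1233 + 2726·t and require 1233 + 2726·t ≡ 36 (mod 49), i.e. 2726·t ≡ 36 − 1233 ≡ 28 (mod 49). Since 2726^(−1) ≡ 19 (mod 49) (2726 ≡ 31 (mod 49)), t ≡ 19·28 ≡ 42 (mod 49). So x ≡ 1233 + 2726·42 = 115725 (mod 133574).
Unique solution in [0, 133574): x = 115725.

Final answer: x ≡ 115725 (mod 133574); the representative in [0, 133574) is 115725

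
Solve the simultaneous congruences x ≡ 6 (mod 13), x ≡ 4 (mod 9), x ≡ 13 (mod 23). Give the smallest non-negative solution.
x ≡ 1462 (mod 2691); the representative in [0, 2691) is 1462

The moduli 13, 9, 23 are pairwise coprime, so by the CRT there is a unique solution mod 13·9·23 = 2691.
Solve by successive substitution. Start with x ≡ 6 (mod 13).
  Combine with x ≡ 4 (mod 9): write x = 6 + 13·t and require 6 + 13·t ≡ 4 (mod 9), i.e. 13·t ≡ 4 − 6 ≡ 7 (mod 9). Since 13^(−1) ≡ 7 (mod 9) (13 ≡ 4 (mod 9)), t ≡ 7·7 ≡ 4 (mod 9). So x ≡ 6 + 13·4 = 58 (mod 117).
  Combine with x ≡ 13 (mod 23): write x = 58 + 117·t and require 58 + 117·t ≡ 13 (mod 23), i.e. 117·t ≡ 13 − 58 ≡ 1 (mod 23). Since 117^(−1) ≡ 12 (mod 23) (117 ≡ 2 (mod 23)), t ≡ 12·1 ≡ 12 (mod 23). So x ≡ 58 + 117·12 = 1462 (mod 2691).
Unique solution in [0, 2691): x = 1462.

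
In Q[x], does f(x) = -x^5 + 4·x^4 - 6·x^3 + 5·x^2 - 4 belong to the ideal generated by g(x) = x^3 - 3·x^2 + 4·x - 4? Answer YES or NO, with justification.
YES

In Q[x] the ideal (g) consists of all multiples of g, so f ∈ (g) iff g | f, i.e. iff the remainder of f on division by g is 0. Divide f by g (g is monic, so eliminate the leading term of the running remainder at each step):
  leading term -x^5: subtract (-x^2)·g(x) = -x^5 + 3·x^4 - 4·x^3 + 4·x^2, leaving x^4 - 2·x^3 + x^2 - 4
  leading term x^4: subtract (x)·g(x) = x^4 - 3·x^3 + 4·x^2 - 4·x, leaving x^3 - 3·x^2 + 4·x - 4
  leading term x^3: subtract (1)·g(x) = x^3 - 3·x^2 + 4·x - 4, leaving 0
The remainder is 0, so f(x) = g(x) · h(x) with h(x) = -x^2 + x + 1. Hence g | f, i.e. f ∈ (g).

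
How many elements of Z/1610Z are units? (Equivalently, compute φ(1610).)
Z/1610Z has φ(1610) = 528 units

An element a ∈ Z/1610Z is a unit iff gcd(a, 1610) = 1, so the number of units is φ(1610). φ is multiplicative, with φ(p^e) = p^e − p^(e−1). Factorise 1610 = 2 · 5 · 7 · 23. Then
  φ(1610) = (2 − 1) · (5 − 1) · (7 − 1) · (23 − 1) = 1 · 4 · 6 · 22 = 528.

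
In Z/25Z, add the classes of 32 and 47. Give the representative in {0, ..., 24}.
4

Reduce the summands first: 32 ≡ 7, 47 ≡ 22 (mod 25), so 32 + 47 ≡ 7 + 22 (mod 25). 7 + 22 = 29; 29 = 1·25 + 4, so (32 + 47) mod 25 = 4.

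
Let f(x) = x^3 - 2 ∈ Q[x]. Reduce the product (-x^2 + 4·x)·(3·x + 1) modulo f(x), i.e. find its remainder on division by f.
First multiply in Q[x] without reducing: a · b = -3·x^3 + 11·x^2 + 4·x. Now divide by f(x) = x^3 - 2, eliminating the leading term at each step:
  leading term -3·x^3: subtract (-3)·f(x) = 6 - 3·x^3, leaving 11·x^2 + 4·x - 6
The degree is now < 3, so this is the remainder. Hence a · b ≡ 11·x^2 + 4·x - 6 in Q[x]/(f).

Final answer: a · b ≡ 11·x^2 + 4·x - 6 (mod f(x))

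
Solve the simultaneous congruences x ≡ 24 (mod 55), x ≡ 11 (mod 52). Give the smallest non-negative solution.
x ≡ 739 (mod 2860); the representative in [0, 2860) is 739

The moduli 55, 52 are pairwise coprime, so by the CRT there is a unique solution mod 55·52 = 2860.
Solve by successive substitution. Start with x ≡ 24 (mod 55).
  Combine with x ≡ 11 (mod 52): write x = 24 + 55·t and require 24 + 55·t ≡ 11 (mod 52), i.e. 55·t ≡ 11 − 24 ≡ 39 (mod 52). Since 55^(−1) ≡ 35 (mod 52) (55 ≡ 3 (mod 52)), t ≡ 35·39 ≡ 13 (mod 52). So x ≡ 24 + 55·13 = 739 (mod 2860).
Unique solution in [0, 2860): x = 739.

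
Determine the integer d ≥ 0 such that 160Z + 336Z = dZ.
(160, 336) = (16); d = 16

In the PID Z, (a, b) is generated by gcd(a, b). Compute gcd(336, 160) with the extended Euclidean algorithm, tracking rows (r, s, t) with s·336 + t·160 = r:
  row A: (336, 1, 0)   [1·336 + 0·160 = 336]
  row B: (160, 0, 1)   [0·336 + 1·160 = 160]
  336 = 2·160 + 16   → row C = row A − 2·row B = (16, 1, −2)   [check: 1·336 − 2·160 = 16]
  160 = 10·16 + 0   → remainder 0, stop. gcd = 16 (last nonzero row C).
So gcd(160, 336) = 16, with Bézout identity 1·336 − 2·160 = 16. Containment (⊇): the Bézout identity exhibits 16 as an element of (160, 336), giving (16) ⊆ (160, 336). Containment (⊆): since 16 | 160 and 16 | 336 (160 = 16·10, 336 = 16·21), every Z-linear combination of 160 and 336 is divisible by 16, so (160, 336) ⊆ (16). Therefore (160, 336) = (16), d = 16.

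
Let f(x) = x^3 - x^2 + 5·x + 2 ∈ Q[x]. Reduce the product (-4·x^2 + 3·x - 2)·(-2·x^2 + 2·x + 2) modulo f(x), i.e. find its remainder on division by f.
First multiply in Q[x] without reducing: a · b = 8·x^4 - 14·x^3 + 2·x^2 + 2·x - 4. Now divide by f(x) = x^3 - x^2 + 5·x + 2, eliminating the leading term at each step:
  leading term 8·x^4: subtract (8·x)·f(x) = 8·x^4 - 8·x^3 + 40·x^2 + 16·x, leaving -6·x^3 - 38·x^2 - 14·x - 4
  leading term -6·x^3: subtract (-6)·f(x) = -6·x^3 + 6·x^2 - 30·x - 12, leaving -44·x^2 + 16·x + 8
The degree is now < 3, so this is the remainder. Hence a · b ≡ -44·x^2 + 16·x + 8 in Q[x]/(f).

Final answer: a · b ≡ -44·x^2 + 16·x + 8 (mod f(x))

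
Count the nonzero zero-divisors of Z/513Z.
In Z/513Z each nonzero element is either a unit (gcd with 513 is 1) or a zero-divisor (gcd > 1). The number of units is φ(513): factorise 513 = 3^3 · 19, so φ(513) = (3^3 − 3^2) · (19 − 1) = 18 · 18 = 324. The nonzero elements number 513 − 1 = 512. Hence the nonzero zero-divisors number 512 − 324 = 188.

Final answer: Z/513Z has 188 nonzero zero-divisors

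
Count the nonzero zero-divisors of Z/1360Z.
Z/1360Z has 847 nonzero zero-divisors

In Z/1360Z each nonzero element is either a unit (gcd with 1360 is 1) or a zero-divisor (gcd > 1). The number of units is φ(1360): factorise 1360 = 2^4 · 5 · 17, so φ(1360) = (2^4 − 2^3) · (5 − 1) · (17 − 1) = 8 · 4 · 16 = 512. The nonzero elements number 1360 − 1 = 1359. Hence the nonzero zero-divisors number 1359 − 512 = 847.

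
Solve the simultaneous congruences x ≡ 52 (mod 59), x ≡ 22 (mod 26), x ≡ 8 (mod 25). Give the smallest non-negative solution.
The moduli 59, 26, 25 are pairwise coprime, so by the CRT there is a unique solution mod 59·26·25 = 38350.
Solve by successive substitution. Start with x ≡ 52 (mod 59).
  Combine with x ≡ 22 (mod 26): write x = 52 + 59·t and require 52 + 59·t ≡ 22 (mod 26), i.e. 59·t ≡ 22 − 52 ≡ 22 (mod 26). Since 59^(−1) ≡ 15 (mod 26) (59 ≡ 7 (mod 26)), t ≡ 15·22 ≡ 18 (mod 26). So x ≡ 52 + 59·18 = 1114 (mod 1534).
  Combine with x ≡ 8 (mod 25): write x = 1114 + 1534·t and require 1114 + 1534·t ≡ 8 (mod 25), i.e. 1534·t ≡ 8 − 1114 ≡ 19 (mod 25). Since 1534^(−1) ≡ 14 (mod 25) (1534 ≡ 9 (mod 25)), t ≡ 14·19 ≡ 16 (mod 25). So x ≡ 1114 + 1534·16 = 25658 (mod 38350).
Unique solution in [0, 38350): x = 25658.

Final answer: x ≡ 25658 (mod 38350); the representative in [0, 38350) is 25658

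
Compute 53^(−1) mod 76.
Apply the extended Euclidean algorithm to (76, 53), tracking rows (r, s, t) with s·76 + t·53 = r. Each division r_prev = q·r_cur + r_new produces the new row as (previous row) − q·(current row):
  row A: (76, 1, 0)   [1·76 + 0·53 = 76]
  row B: (53, 0, 1)   [0·76 + 1·53 = 53]
  76 = 1·53 + 23   → row C = row A − 1·row B = (23, 1, −1)   [check: 1·76 − 1·53 = 23]
  53 = 2·23 + 7   → row D = row B − 2·row C = (7, −2, 3)   [check: −2·76 + 3·53 = 7]
  23 = 3·7 + 2   → row E = row C − 3·row D = (2, 7, −10)   [check: 7·76 − 10·53 = 2]
  7 = 3·2 + 1   → row F = row D − 3·row E = (1, −23, 33)   [check: −23·76 + 33·53 = 1]
  2 = 2·1 + 0   → remainder 0, stop. gcd = 1 (last nonzero row F).
The gcd is 1, so 53 is invertible mod 76. The last nonzero row gives −23·76 + 33·53 = 1, so t = 33. So 53^(−1) ≡ 33 (mod 76). Verify: 53 · 33 = 1749 ≡ 1 (mod 76). ✓

Final answer: 53^(−1) ≡ 33 (mod 76)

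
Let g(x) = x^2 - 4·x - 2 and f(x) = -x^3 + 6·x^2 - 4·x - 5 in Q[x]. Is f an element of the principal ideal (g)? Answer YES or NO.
In Q[x] the ideal (g) consists of all multiples of g, so f ∈ (g) iff g | f, i.e. iff the remainder of f on division by g is 0. Divide f by g (g is monic, so eliminate the leading term of the running remainder at each step):
  leading term -x^3: subtract (-x)·g(x) = -x^3 + 4·x^2 + 2·x, leaving 2·x^2 - 6·x - 5
  leading term 2·x^2: subtract (2)·g(x) = 2·x^2 - 8·x - 4, leaving 2·x - 1
The remainder r(x) = 2·x - 1 ≠ 0 (and deg r < deg g), so g ∤ f, i.e. f ∉ (g).

Final answer: NO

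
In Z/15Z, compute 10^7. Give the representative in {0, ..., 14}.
Use repeated squaring. Binary(7) = 111. Walk through the bits of the exponent 7 left-to-right: at each bit after the leading one, square the running value, then multiply by 10 if the bit is 1 (always reducing mod 15):
  bit 1 = 1 (leading): start with 10.
  bit 2 = 1: square 10^2 = 100 ≡ 10; bit is 1, so multiply 10·10 = 100 ≡ 10 (mod 15).
  bit 3 = 1: square 10^2 = 100 ≡ 10; bit is 1, so multiply 10·10 = 100 ≡ 10 (mod 15).
Final value: 10^7 ≡ 10 (mod 15).

Final answer: 10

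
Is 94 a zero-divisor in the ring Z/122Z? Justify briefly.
YES

gcd(94, 122) = 2 > 1, so 94 is not a unit in Z/122Z. In Z/nZ every nonzero non-unit is a zero-divisor: explicitly, take b = 122/gcd = 61 ≠ 0 (mod 122); then 94·61 = 5734 = 47·122, i.e. 94·61 ≡ 0 (mod 122). So 94 is a zero-divisor.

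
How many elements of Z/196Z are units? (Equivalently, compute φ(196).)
Z/196Z has φ(196) = 84 units

An element a ∈ Z/196Z is a unit iff gcd(a, 196) = 1, so the number of units is φ(196). φ is multiplicative, with φ(p^e) = p^e − p^(e−1). Factorise 196 = 2^2 · 7^2. Then
  φ(196) = (2^2 − 2^1) · (7^2 − 7^1) = 2 · 42 = 84.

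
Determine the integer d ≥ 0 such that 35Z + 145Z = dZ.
(35, 145) = (5); d = 5

In the PID Z, (a, b) is generated by gcd(a, b). Compute gcd(145, 35) with the extended Euclidean algorithm, tracking rows (r, s, t) with s·145 + t·35 = r:
  row A: (145, 1, 0)   [1·145 + 0·35 = 145]
  row B: (35, 0, 1)   [0·145 + 1·35 = 35]
  145 = 4·35 + 5   → row C = row A − 4·row B = (5, 1, −4)   [check: 1·145 − 4·35 = 5]
  35 = 7·5 + 0   → remainder 0, stop. gcd = 5 (last nonzero row C).
So gcd(35, 145) = 5, with Bézout identity 1·145 − 4·35 = 5. Containment (⊇): the Bézout identity exhibits 5 as an element of (35, 145), giving (5) ⊆ (35, 145). Containment (⊆): since 5 | 35 and 5 | 145 (35 = 5·7, 145 = 5·29), every Z-linear combination of 35 and 145 is divisible by 5, so (35, 145) ⊆ (5). Therefore (35, 145) = (5), d = 5.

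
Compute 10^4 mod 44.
12

Use repeated squaring. Binary(4) = 100. Walk through the bits of the exponent 4 left-to-right: at each bit after the leading one, square the running value, then multiply by 10 if the bit is 1 (always reducing mod 44):
  bit 1 = 1 (leading): start with 10.
  bit 2 = 0: square 10^2 = 100 ≡ 12 (mod 44).
  bit 3 = 0: square 12^2 = 144 ≡ 12 (mod 44).
Final value: 10^4 ≡ 12 (mod 44).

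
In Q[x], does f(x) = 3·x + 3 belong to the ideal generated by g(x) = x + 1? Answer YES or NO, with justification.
In Q[x] the ideal (g) consists of all multiples of g, so f ∈ (g) iff g | f, i.e. iff the remainder of f on division by g is 0. Divide f by g (g is monic, so eliminate the leading term of the running remainder at each step):
  leading term 3·x: subtract (3)·g(x) = 3·x + 3, leaving 0
The remainder is 0, so f(x) = g(x) · h(x) with h(x) = 3. Hence g | f, i.e. f ∈ (g).

Final answer: YES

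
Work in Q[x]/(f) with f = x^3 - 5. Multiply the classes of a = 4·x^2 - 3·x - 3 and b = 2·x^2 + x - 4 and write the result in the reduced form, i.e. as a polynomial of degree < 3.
First multiply in Q[x] without reducing: a · b = 8·x^4 - 2·x^3 - 25·x^2 + 9·x + 12. Now divide by f(x) = x^3 - 5, eliminating the leading term at each step:
  leading term 8·x^4: subtract (8·x)·f(x) = 8·x^4 - 40·x, leaving -2·x^3 - 25·x^2 + 49·x + 12
  leading term -2·x^3: subtract (-2)·f(x) = 10 - 2·x^3, leaving -25·x^2 + 49·x + 2
The degree is now < 3, so this is the remainder. Hence a · b ≡ -25·x^2 + 49·x + 2 in Q[x]/(f).

Final answer: a · b ≡ -25·x^2 + 49·x + 2 (mod f(x))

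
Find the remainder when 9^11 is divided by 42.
39

Use repeated squaring. Binary(11) = 1011. Walk through the bits of the exponent 11 left-to-right: at each bit after the leading one, square the running value, then multiply by 9 if the bit is 1 (always reducing mod 42):
  bit 1 = 1 (leading): start with 9.
  bit 2 = 0: square 9^2 = 81 ≡ 39 (mod 42).
  bit 3 = 1: square 39^2 = 1521 ≡ 9; bit is 1, so multiply 9·9 = 81 ≡ 39 (mod 42).
  bit 4 = 1: square 39^2 = 1521 ≡ 9; bit is 1, so multiply 9·9 = 81 ≡ 39 (mod 42).
Final value: 9^11 ≡ 39 (mod 42).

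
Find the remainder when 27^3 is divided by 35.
13

Use repeated squaring. Binary(3) = 11. Walk through the bits of the exponent 3 left-to-right: at each bit after the leading one, square the running value, then multiply by 27 if the bit is 1 (always reducing mod 35):
  bit 1 = 1 (leading): start with 27.
  bit 2 = 1: square 27^2 = 729 ≡ 29; bit is 1, so multiply 29·27 = 783 ≡ 13 (mod 35).
Final value: 27^3 ≡ 13 (mod 35).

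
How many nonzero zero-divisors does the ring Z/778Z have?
In Z/778Z each nonzero element is either a unit (gcd with 778 is 1) or a zero-divisor (gcd > 1). The number of units is φ(778): factorise 778 = 2 · 389, so φ(778) = (2 − 1) · (389 − 1) = 1 · 388 = 388. The nonzero elements number 778 − 1 = 777. Hence the nonzero zero-divisors number 777 − 388 = 389.

Final answer: Z/778Z has 389 nonzero zero-divisors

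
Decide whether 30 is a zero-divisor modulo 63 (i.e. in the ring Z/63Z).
gcd(30, 63) = 3 > 1, so 30 is not a unit in Z/63Z. In Z/nZ every nonzero non-unit is a zero-divisor: explicitly, take b = 63/gcd = 21 ≠ 0 (mod 63); then 30·21 = 630 = 10·63, i.e. 30·21 ≡ 0 (mod 63). So 30 is a zero-divisor.

Final answer: YES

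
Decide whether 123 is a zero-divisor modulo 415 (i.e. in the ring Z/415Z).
gcd(123, 415) = 1, so 123 is a unit in Z/415Z (it has a multiplicative inverse). A unit cannot be a zero-divisor: if 123·b ≡ 0 then multiplying both sides by 123^(−1) gives b ≡ 0. So 123 is not a zero-divisor.

Final answer: NO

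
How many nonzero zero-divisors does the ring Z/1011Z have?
In Z/1011Z each nonzero element is either a unit (gcd with 1011 is 1) or a zero-divisor (gcd > 1). The number of units is φ(1011): factorise 1011 = 3 · 337, so φ(1011) = (3 − 1) · (337 − 1) = 2 · 336 = 672. The nonzero elements number 1011 − 1 = 1010. Hence the nonzero zero-divisors number 1010 − 672 = 338.

Final answer: Z/1011Z has 338 nonzero zero-divisors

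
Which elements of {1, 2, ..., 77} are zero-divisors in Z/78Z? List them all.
nonzero zero-divisors of Z/78Z = {2, 3, 4, 6, 8, 9, 10, 12, 13, 14, 15, 16, 18, 20, 21, 22, 24, 26, 27, 28, 30, 32, 33, 34, 36, 38, 39, 40, 42, 44, 45, 46, 48, 50, 51, 52, 54, 56, 57, 58, 60, 62, 63, 64, 65, 66, 68, 69, 70, 72, 74, 75, 76}

An element a ∈ Z/78Z (with a ≠ 0) is a zero-divisor iff gcd(a, 78) > 1 (because a is a unit precisely when gcd(a, n) = 1, and in Z/nZ every nonzero, non-unit element is a zero-divisor). Scan a = 1, ..., 77 and keep those with gcd(a, 78) > 1:
  gcd(2, 78) = 2, gcd(3, 78) = 3, gcd(4, 78) = 2, gcd(6, 78) = 6, gcd(8, 78) = 2, gcd(9, 78) = 3, gcd(10, 78) = 2, gcd(12, 78) = 6, gcd(13, 78) = 13, gcd(14, 78) = 2, gcd(15, 78) = 3, gcd(16, 78) = 2, gcd(18, 78) = 6, gcd(20, 78) = 2, gcd(21, 78) = 3, gcd(22, 78) = 2, gcd(24, 78) = 6, gcd(26, 78) = 26, gcd(27, 78) = 3, gcd(28, 78) = 2, gcd(30, 78) = 6, gcd(32, 78) = 2, gcd(33, 78) = 3, gcd(34, 78) = 2, gcd(36, 78) = 6, gcd(38, 78) = 2, gcd(39, 78) = 39, gcd(40, 78) = 2, gcd(42, 78) = 6, gcd(44, 78) = 2, gcd(45, 78) = 3, gcd(46, 78) = 2, gcd(48, 78) = 6, gcd(50, 78) = 2, gcd(51, 78) = 3, gcd(52, 78) = 26, gcd(54, 78) = 6, gcd(56, 78) = 2, gcd(57, 78) = 3, gcd(58, 78) = 2, gcd(60, 78) = 6, gcd(62, 78) = 2, gcd(63, 78) = 3, gcd(64, 78) = 2, gcd(65, 78) = 13, gcd(66, 78) = 6, gcd(68, 78) = 2, gcd(69, 78) = 3, gcd(70, 78) = 2, gcd(72, 78) = 6, gcd(74, 78) = 2, gcd(75, 78) = 3, gcd(76, 78) = 2.
All other a ∈ {1, ..., 77} have gcd(a, 78) = 1 and are units. So the nonzero zero-divisors are exactly the 53 values of a appearing in this scan.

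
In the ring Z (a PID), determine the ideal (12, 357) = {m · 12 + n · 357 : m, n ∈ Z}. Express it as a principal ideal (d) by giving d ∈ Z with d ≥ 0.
In the PID Z, (a, b) is generated by gcd(a, b). Compute gcd(357, 12) with the extended Euclidean algorithm, tracking rows (r, s, t) with s·357 + t·12 = r:
  row A: (357, 1, 0)   [1·357 + 0·12 = 357]
  row B: (12, 0, 1)   [0·357 + 1·12 = 12]
  357 = 29·12 + 9   → row C = row A − 29·row B = (9, 1, −29)   [check: 1·357 − 29·12 = 9]
  12 = 1·9 + 3   → row D = row B − 1·row C = (3, −1, 30)   [check: −1·357 + 30·12 = 3]
  9 = 3·3 + 0   → remainder 0, stop. gcd = 3 (last nonzero row D).
So gcd(12, 357) = 3, with Bézout identity −1·357 + 30·12 = 3. Containment (⊇): the Bézout identity exhibits 3 as an element of (12, 357), giving (3) ⊆ (12, 357). Containment (⊆): since 3 | 12 and 3 | 357 (12 = 3·4, 357 = 3·119), every Z-linear combination of 12 and 357 is divisible by 3, so (12, 357) ⊆ (3). Therefore (12, 357) = (3), d = 3.

Final answer: (12, 357) = (3); d = 3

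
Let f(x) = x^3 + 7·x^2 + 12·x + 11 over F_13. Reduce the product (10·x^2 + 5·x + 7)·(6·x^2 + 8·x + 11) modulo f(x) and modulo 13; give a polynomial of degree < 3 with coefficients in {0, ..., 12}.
a · b ≡ 4·x^2 + 12·x + 3 (mod f(x))

Multiply as integer polynomials: a · b = 60·x^4 + 110·x^3 + 192·x^2 + 111·x + 77. Reducing coefficients mod 13: a · b ≡ 8·x^4 + 6·x^3 + 10·x^2 + 7·x + 12. Now divide by f(x) = x^3 + 7·x^2 + 12·x + 11 in F_13[x], eliminating the leading term at each step:
  leading term 8·x^4: subtract (8·x)·f(x) = 8·x^4 + 4·x^3 + 5·x^2 + 10·x, leaving 2·x^3 + 5·x^2 + 10·x + 12 (coefficients mod 13)
  leading term 2·x^3: subtract (2)·f(x) = 2·x^3 + x^2 + 11·x + 9, leaving 4·x^2 + 12·x + 3 (coefficients mod 13)
The degree is now < 3, so this is the remainder. Hence a · b ≡ 4·x^2 + 12·x + 3 in F_13[x]/(f).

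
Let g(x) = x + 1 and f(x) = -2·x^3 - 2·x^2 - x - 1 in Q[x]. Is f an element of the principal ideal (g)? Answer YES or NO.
In Q[x] the ideal (g) consists of all multiples of g, so f ∈ (g) iff g | f, i.e. iff the remainder of f on division by g is 0. Divide f by g (g is monic, so eliminate the leading term of the running remainder at each step):
  leading term -2·x^3: subtract (-2·x^2)·g(x) = -2·x^3 - 2·x^2, leaving -x - 1
  leading term -x: subtract (-1)·g(x) = -x - 1, leaving 0
The remainder is 0, so f(x) = g(x) · h(x) with h(x) = -2·x^2 - 1. Hence g | f, i.e. f ∈ (g).

Final answer: YES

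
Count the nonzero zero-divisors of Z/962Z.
In Z/962Z each nonzero element is either a unit (gcd with 962 is 1) or a zero-divisor (gcd > 1). The number of units is φ(962): factorise 962 = 2 · 13 · 37, so φ(962) = (2 − 1) · (13 − 1) · (37 − 1) = 1 · 12 · 36 = 432. The nonzero elements number 962 − 1 = 961. Hence the nonzero zero-divisors number 961 − 432 = 529.

Final answer: Z/962Z has 529 nonzero zero-divisors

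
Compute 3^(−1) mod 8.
Apply the extended Euclidean algorithm to (8, 3), tracking rows (r, s, t) with s·8 + t·3 = r. Each division r_prev = q·r_cur + r_new produces the new row as (previous row) − q·(current row):
  row A: (8, 1, 0)   [1·8 + 0·3 = 8]
  row B: (3, 0, 1)   [0·8 + 1·3 = 3]
  8 = 2·3 + 2   → row C = row A − 2·row B = (2, 1, −2)   [check: 1·8 − 2·3 = 2]
  3 = 1·2 + 1   → row D = row B − 1·row C = (1, −1, 3)   [check: −1·8 + 3·3 = 1]
  2 = 2·1 + 0   → remainder 0, stop. gcd = 1 (last nonzero row D).
The gcd is 1, so 3 is invertible mod 8. The last nonzero row gives −1·8 + 3·3 = 1, so t = 3. So 3^(−1) ≡ 3 (mod 8). Verify: 3 · 3 = 9 ≡ 1 (mod 8). ✓

Final answer: 3^(−1) ≡ 3 (mod 8)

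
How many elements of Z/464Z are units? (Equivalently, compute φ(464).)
An element a ∈ Z/464Z is a unit iff gcd(a, 464) = 1, so the number of units is φ(464). φ is multiplicative, with φ(p^e) = p^e − p^(e−1). Factorise 464 = 2^4 · 29. Then
  φ(464) = (2^4 − 2^3) · (29 − 1) = 8 · 28 = 224.

Final answer: Z/464Z has φ(464) = 224 units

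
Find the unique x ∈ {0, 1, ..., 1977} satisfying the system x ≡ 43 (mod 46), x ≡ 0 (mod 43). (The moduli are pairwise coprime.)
The moduli 46, 43 are pairwise coprime, so by the CRT there is a unique solution mod 46·43 = 1978.
Solve by successive substitution. Start with x ≡ 43 (mod 46).
  Combine with x ≡ 0 (mod 43): write x = 43 + 46·t and require 43 + 46·t ≡ 0 (mod 43), i.e. 46·t ≡ 0 − 43 ≡ 0 (mod 43). Since 46^(−1) ≡ 29 (mod 43) (46 ≡ 3 (mod 43)), t ≡ 29·0 ≡ 0 (mod 43). So x ≡ 43 + 46·0 = 43 (mod 1978).
Unique solution in [0, 1978): x = 43.

Final answer: x ≡ 43 (mod 1978); the representative in [0, 1978) is 43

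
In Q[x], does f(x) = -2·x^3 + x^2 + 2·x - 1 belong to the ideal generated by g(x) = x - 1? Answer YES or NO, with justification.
YES

In Q[x] the ideal (g) consists of all multiples of g, so f ∈ (g) iff g | f, i.e. iff the remainder of f on division by g is 0. Divide f by g (g is monic, so eliminate the leading term of the running remainder at each step):
  leading term -2·x^3: subtract (-2·x^2)·g(x) = -2·x^3 + 2·x^2, leaving -x^2 + 2·x - 1
  leading term -x^2: subtract (-x)·g(x) = -x^2 + x, leaving x - 1
  leading term x: subtract (1)·g(x) = x - 1, leaving 0
The remainder is 0, so f(x) = g(x) · h(x) with h(x) = -2·x^2 - x + 1. Hence g | f, i.e. f ∈ (g).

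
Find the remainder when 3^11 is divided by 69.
24

Use repeated squaring. Binary(11) = 1011. Walk through the bits of the exponent 11 left-to-right: at each bit after the leading one, square the running value, then multiply by 3 if the bit is 1 (always reducing mod 69):
  bit 1 = 1 (leading): start with 3.
  bit 2 = 0: square 3^2 = 9 (mod 69).
  bit 3 = 1: square 9^2 = 81 ≡ 12; bit is 1, so multiply 12·3 = 36 (mod 69).
  bit 4 = 1: square 36^2 = 1296 ≡ 54; bit is 1, so multiply 54·3 = 162 ≡ 24 (mod 69).
Final value: 3^11 ≡ 24 (mod 69).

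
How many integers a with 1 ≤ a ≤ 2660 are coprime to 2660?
The number of a ∈ {1, ..., 2660} with gcd(a, 2660) = 1 is by definition Euler's totient φ(2660). φ is multiplicative, with φ(p^e) = p^e − p^(e−1). Factorise 2660 = 2^2 · 5 · 7 · 19. Then
  φ(2660) = (2^2 − 2^1) · (5 − 1) · (7 − 1) · (19 − 1) = 2 · 4 · 6 · 18 = 864.
So there are 864 such integers.

Final answer: 864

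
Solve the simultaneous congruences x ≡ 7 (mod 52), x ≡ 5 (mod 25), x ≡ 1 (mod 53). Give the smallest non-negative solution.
x ≡ 16855 (mod 68900); the representative in [0, 68900) is 16855

The moduli 52, 25, 53 are pairwise coprime, so by the CRT there is a unique solution mod 52·25·53 = 68900.
Solve by successive substitution. Start with x ≡ 7 (mod 52).
  Combine with x ≡ 5 (mod 25): write x = 7 + 52·t and require 7 + 52·t ≡ 5 (mod 25), i.e. 52·t ≡ 5 − 7 ≡ 23 (mod 25). Since 52^(−1) ≡ 13 (mod 25) (52 ≡ 2 (mod 25)), t ≡ 13·23 ≡ 24 (mod 25). So x ≡ 7 + 52·24 = 1255 (mod 1300).
  Combine with x ≡ 1 (mod 53): write x = 1255 + 1300·t and require 1255 + 1300·t ≡ 1 (mod 53), i.e. 1300·t ≡ 1 − 1255 ≡ 18 (mod 53). Since 1300^(−1) ≡ 36 (mod 53) (1300 ≡ 28 (mod 53)), t ≡ 36·18 ≡ 12 (mod 53). So x ≡ 1255 + 1300·12 = 16855 (mod 68900).
Unique solution in [0, 68900): x = 16855.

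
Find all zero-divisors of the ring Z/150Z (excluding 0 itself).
An element a ∈ Z/150Z (with a ≠ 0) is a zero-divisor iff gcd(a, 150) > 1 (because a is a unit precisely when gcd(a, n) = 1, and in Z/nZ every nonzero, non-unit element is a zero-divisor). Scan a = 1, ..., 149 and keep those with gcd(a, 150) > 1:
  gcd(2, 150) = 2, gcd(3, 150) = 3, gcd(4, 150) = 2, gcd(5, 150) = 5, gcd(6, 150) = 6, gcd(8, 150) = 2, gcd(9, 150) = 3, gcd(10, 150) = 10, gcd(12, 150) = 6, gcd(14, 150) = 2, gcd(15, 150) = 15, gcd(16, 150) = 2, gcd(18, 150) = 6, gcd(20, 150) = 10, gcd(21, 150) = 3, gcd(22, 150) = 2, gcd(24, 150) = 6, gcd(25, 150) = 25, gcd(26, 150) = 2, gcd(27, 150) = 3, gcd(28, 150) = 2, gcd(30, 150) = 30, gcd(32, 150) = 2, gcd(33, 150) = 3, gcd(34, 150) = 2, gcd(35, 150) = 5, gcd(36, 150) = 6, gcd(38, 150) = 2, gcd(39, 150) = 3, gcd(40, 150) = 10, gcd(42, 150) = 6, gcd(44, 150) = 2, gcd(45, 150) = 15, gcd(46, 150) = 2, gcd(48, 150) = 6, gcd(50, 150) = 50, gcd(51, 150) = 3, gcd(52, 150) = 2, gcd(54, 150) = 6, gcd(55, 150) = 5, gcd(56, 150) = 2, gcd(57, 150) = 3, gcd(58, 150) = 2, gcd(60, 150) = 30, gcd(62, 150) = 2, gcd(63, 150) = 3, gcd(64, 150) = 2, gcd(65, 150) = 5, gcd(66, 150) = 6, gcd(68, 150) = 2, gcd(69, 150) = 3, gcd(70, 150) = 10, gcd(72, 150) = 6, gcd(74, 150) = 2, gcd(75, 150) = 75, gcd(76, 150) = 2, gcd(78, 150) = 6, gcd(80, 150) = 10, gcd(81, 150) = 3, gcd(82, 150) = 2, gcd(84, 150) = 6, gcd(85, 150) = 5, gcd(86, 150) = 2, gcd(87, 150) = 3, gcd(88, 150) = 2, gcd(90, 150) = 30, gcd(92, 150) = 2, gcd(93, 150) = 3, gcd(94, 150) = 2, gcd(95, 150) = 5, gcd(96, 150) = 6, gcd(98, 150) = 2, gcd(99, 150) = 3, gcd(100, 150) = 50, gcd(102, 150) = 6, gcd(104, 150) = 2, gcd(105, 150) = 15, gcd(106, 150) = 2, gcd(108, 150) = 6, gcd(110, 150) = 10, gcd(111, 150) = 3, gcd(112, 150) = 2, gcd(114, 150) = 6, gcd(115, 150) = 5, gcd(116, 150) = 2, gcd(117, 150) = 3, gcd(118, 150) = 2, gcd(120, 150) = 30, gcd(122, 150) = 2, gcd(123, 150) = 3, gcd(124, 150) = 2, gcd(125, 150) = 25, gcd(126, 150) = 6, gcd(128, 150) = 2, gcd(129, 150) = 3, gcd(130, 150) = 10, gcd(132, 150) = 6, gcd(134, 150) = 2, gcd(135, 150) = 15, gcd(136, 150) = 2, gcd(138, 150) = 6, gcd(140, 150) = 10, gcd(141, 150) = 3, gcd(142, 150) = 2, gcd(144, 150) = 6, gcd(145, 150) = 5, gcd(146, 150) = 2, gcd(147, 150) = 3, gcd(148, 150) = 2.
All other a ∈ {1, ..., 149} have gcd(a, 150) = 1 and are units. So the nonzero zero-divisors are exactly the 109 values of a appearing in this scan.

Final answer: nonzero zero-divisors of Z/150Z = {2, 3, 4, 5, 6, 8, 9, 10, 12, 14, 15, 16, 18, 20, 21, 22, 24, 25, 26, 27, 28, 30, 32, 33, 34, 35, 36, 38, 39, 40, 42, 44, 45, 46, 48, 50, 51, 52, 54, 55, 56, 57, 58, 60, 62, 63, 64, 65, 66, 68, 69, 70, 72, 74, 75, 76, 78, 80, 81, 82, 84, 85, 86, 87, 88, 90, 92, 93, 94, 95, 96, 98, 99, 100, 102, 104, 105, 106, 108, 110, 111, 112, 114, 115, 116, 117, 118, 120, 122, 123, 124, 125, 126, 128, 129, 130, 132, 134, 135, 136, 138, 140, 141, 142, 144, 145, 146, 147, 148}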